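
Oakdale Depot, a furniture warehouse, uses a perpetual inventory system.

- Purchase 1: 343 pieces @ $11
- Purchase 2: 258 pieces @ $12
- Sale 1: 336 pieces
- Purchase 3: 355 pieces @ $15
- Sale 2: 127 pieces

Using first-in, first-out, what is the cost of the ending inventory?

Ending inventory = $6,981

Sale 1 (336) [FIFO — oldest first]: 336 @ $11 = $3,696
Sale 2 (127) [FIFO — oldest first]: 7 @ $11 + 120 @ $12 = $1,517
Total COGS = $3,696 + $1,517 = $5,213
Ending inventory: 138 @ $12 + 355 @ $15 = $6,981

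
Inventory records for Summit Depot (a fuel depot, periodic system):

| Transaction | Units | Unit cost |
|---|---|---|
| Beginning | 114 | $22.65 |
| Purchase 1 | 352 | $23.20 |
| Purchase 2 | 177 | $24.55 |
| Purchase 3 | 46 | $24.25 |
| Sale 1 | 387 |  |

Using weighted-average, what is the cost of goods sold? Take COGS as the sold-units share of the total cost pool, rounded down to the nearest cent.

COGS = $9,104.52

Sale 1, sell 387: 387/689 × $16,209.35 → $9,104.52
Ending inventory (cost pool remaining) = $7,104.83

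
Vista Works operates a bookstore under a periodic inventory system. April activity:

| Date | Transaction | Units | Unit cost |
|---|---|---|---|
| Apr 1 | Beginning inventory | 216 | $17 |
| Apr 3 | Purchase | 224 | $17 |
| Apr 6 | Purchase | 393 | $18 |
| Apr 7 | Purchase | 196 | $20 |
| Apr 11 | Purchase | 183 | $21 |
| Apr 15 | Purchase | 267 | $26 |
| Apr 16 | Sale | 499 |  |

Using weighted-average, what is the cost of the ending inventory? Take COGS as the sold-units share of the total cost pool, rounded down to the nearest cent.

Apr 16, sell 499: 499/1479 × $29,259.00 → $9,871.69
Ending inventory (cost pool remaining) = $19,387.31
Check: goods available $29,259.00 = COGS $9,871.69 + ending $19,387.31

Ending inventory = $19,387.31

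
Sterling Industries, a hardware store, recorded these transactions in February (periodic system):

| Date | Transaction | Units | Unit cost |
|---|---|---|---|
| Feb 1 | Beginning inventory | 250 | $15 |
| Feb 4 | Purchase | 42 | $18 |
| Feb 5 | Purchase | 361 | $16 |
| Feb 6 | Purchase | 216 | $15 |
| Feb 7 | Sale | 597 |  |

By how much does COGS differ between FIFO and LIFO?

$10

FIFO COGS: 250 @ $15 + 42 @ $18 + 305 @ $16 = $9,386
LIFO COGS: 216 @ $15 + 361 @ $16 + 20 @ $18 = $9,376
Difference = |$9,386 − $9,376| = $10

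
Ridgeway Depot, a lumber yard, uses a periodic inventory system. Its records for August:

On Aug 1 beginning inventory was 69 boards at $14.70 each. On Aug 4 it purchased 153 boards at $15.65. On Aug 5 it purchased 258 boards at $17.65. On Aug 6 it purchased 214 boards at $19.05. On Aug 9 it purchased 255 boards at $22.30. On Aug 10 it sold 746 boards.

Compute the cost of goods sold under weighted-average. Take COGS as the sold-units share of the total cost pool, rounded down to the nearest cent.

Aug 10, sell 746: 746/949 × $17,725.65 → $13,933.96
Ending inventory (cost pool remaining) = $3,791.69
Check: goods available $17,725.65 = COGS $13,933.96 + ending $3,791.69

COGS = $13,933.96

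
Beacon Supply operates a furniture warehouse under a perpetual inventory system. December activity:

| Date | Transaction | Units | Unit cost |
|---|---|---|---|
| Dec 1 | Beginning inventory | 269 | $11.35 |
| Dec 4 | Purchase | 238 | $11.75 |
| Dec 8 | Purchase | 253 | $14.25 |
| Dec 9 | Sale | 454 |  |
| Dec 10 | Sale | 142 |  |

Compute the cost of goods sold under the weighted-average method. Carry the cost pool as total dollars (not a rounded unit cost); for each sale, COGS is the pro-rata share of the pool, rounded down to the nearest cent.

COGS = $7,414.62

After Dec 1: 269 on hand, pool $3,053.15 (≈ $11.3500 each)
After Dec 4: 507 on hand, pool $5,849.65 (≈ $11.5378 each)
After Dec 8: 760 on hand, pool $9,454.90 (≈ $12.4407 each)
Dec 9, sell 454: 454/760 × $9,454.90 → $5,648.05
Dec 10, sell 142: 142/306 × $3,806.85 → $1,766.57
Total COGS = $5,648.05 + $1,766.57 = $7,414.62
Ending inventory (cost pool remaining) = $2,040.28
Check: goods available $9,454.90 = COGS $7,414.62 + ending $2,040.28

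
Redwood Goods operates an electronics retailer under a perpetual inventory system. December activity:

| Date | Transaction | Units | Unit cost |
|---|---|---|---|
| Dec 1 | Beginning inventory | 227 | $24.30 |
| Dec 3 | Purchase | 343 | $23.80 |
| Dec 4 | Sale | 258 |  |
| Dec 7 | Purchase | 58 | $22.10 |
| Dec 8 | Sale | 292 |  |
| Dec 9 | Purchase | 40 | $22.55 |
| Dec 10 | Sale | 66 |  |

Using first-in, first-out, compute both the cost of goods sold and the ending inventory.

Dec 4, 258 sold [FIFO — oldest first]: 227 @ $24.30 + 31 @ $23.80 = $6,253.90
Dec 8, 292 sold [FIFO — oldest first]: 292 @ $23.80 = $6,949.60
Dec 10, 66 sold [FIFO — oldest first]: 20 @ $23.80 + 46 @ $22.10 = $1,492.60
Total COGS = $6,253.90 + $6,949.60 + $1,492.60 = $14,696.10
Ending inventory: 12 @ $22.10 + 40 @ $22.55 = $1,167.20
Check: goods available $15,863.30 = COGS $14,696.10 + ending $1,167.20

COGS = $14,696.10; ending inventory = $1,167.20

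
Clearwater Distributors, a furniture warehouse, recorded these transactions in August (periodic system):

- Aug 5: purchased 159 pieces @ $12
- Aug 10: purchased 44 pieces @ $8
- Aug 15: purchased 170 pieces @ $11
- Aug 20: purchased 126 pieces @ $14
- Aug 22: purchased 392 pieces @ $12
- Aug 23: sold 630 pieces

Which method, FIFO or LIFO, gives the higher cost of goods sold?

FIFO COGS: 159 @ $12 + 44 @ $8 + 170 @ $11 + 126 @ $14 + 131 @ $12 = $7,466
LIFO COGS: 392 @ $12 + 126 @ $14 + 112 @ $11 = $7,700

LIFO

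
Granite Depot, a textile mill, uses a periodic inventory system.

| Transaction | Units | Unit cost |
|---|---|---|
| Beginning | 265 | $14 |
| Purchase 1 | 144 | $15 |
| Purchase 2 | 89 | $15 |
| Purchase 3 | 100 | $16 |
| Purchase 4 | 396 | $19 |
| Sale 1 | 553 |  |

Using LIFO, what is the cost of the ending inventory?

Ending inventory = $6,350

Sale 1 (553) [LIFO — newest first]: 396 @ $19 + 100 @ $16 + 57 @ $15 = $9,979
Ending inventory: 265 @ $14 + 144 @ $15 + 32 @ $15 = $6,350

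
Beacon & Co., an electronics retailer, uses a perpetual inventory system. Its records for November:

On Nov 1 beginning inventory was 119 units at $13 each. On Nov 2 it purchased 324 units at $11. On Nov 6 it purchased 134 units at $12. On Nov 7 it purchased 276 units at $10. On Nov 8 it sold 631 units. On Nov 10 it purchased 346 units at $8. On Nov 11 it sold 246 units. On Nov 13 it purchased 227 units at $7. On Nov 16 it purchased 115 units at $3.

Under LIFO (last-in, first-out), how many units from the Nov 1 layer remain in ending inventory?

Nov 8, 631 sold [LIFO — newest first]: 276 @ $10 + 134 @ $12 + 221 @ $11 = $6,799
Nov 11, 246 sold [LIFO — newest first]: 246 @ $8 = $1,968
Total COGS = $6,799 + $1,968 = $8,767
Ending inventory: 119 @ $13 + 103 @ $11 + 100 @ $8 + 227 @ $7 + 115 @ $3 = $5,414

119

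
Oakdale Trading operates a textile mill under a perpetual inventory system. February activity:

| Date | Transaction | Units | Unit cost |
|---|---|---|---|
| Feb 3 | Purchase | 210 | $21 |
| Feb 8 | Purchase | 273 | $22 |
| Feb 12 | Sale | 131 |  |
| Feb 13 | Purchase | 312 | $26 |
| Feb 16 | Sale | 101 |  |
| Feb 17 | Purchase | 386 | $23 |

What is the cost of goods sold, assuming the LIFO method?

Feb 12, 131 sold [LIFO — newest first]: 131 @ $22 = $2,882
Feb 16, 101 sold [LIFO — newest first]: 101 @ $26 = $2,626
Total COGS = $2,882 + $2,626 = $5,508
Ending inventory: 210 @ $21 + 142 @ $22 + 211 @ $26 + 386 @ $23 = $21,898

COGS = $5,508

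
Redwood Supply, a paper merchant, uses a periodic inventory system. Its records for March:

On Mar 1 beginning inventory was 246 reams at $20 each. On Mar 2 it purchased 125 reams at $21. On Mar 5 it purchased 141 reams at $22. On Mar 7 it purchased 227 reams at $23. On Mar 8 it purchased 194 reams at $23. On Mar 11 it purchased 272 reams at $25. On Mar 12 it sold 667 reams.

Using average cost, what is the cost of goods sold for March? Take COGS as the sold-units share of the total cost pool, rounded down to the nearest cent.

COGS = $15,017.18

Mar 12, sell 667: 667/1205 × $27,130.00 → $15,017.18
Ending inventory (cost pool remaining) = $12,112.82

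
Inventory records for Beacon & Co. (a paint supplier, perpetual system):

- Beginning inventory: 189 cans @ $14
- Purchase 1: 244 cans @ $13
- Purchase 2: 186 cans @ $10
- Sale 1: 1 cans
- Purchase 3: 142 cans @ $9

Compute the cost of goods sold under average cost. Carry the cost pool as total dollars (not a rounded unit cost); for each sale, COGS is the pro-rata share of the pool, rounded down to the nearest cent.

COGS = $12.40

After Beginning: 189 on hand, pool $2,646.00 (≈ $14.0000 each)
After Purchase 1: 433 on hand, pool $5,818.00 (≈ $13.4365 each)
After Purchase 2: 619 on hand, pool $7,678.00 (≈ $12.4039 each)
Sale 1, sell 1: 1/619 × $7,678.00 → $12.40
After Purchase 3: 760 on hand, pool $8,943.60 (≈ $11.7679 each)
Ending inventory (cost pool remaining) = $8,943.60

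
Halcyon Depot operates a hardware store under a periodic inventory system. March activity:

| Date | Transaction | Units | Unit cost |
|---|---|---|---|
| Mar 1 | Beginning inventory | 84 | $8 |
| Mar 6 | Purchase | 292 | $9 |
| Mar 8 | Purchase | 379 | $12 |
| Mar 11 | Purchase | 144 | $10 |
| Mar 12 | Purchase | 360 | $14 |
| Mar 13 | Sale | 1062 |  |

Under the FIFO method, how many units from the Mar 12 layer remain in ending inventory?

197

Mar 13, 1062 sold [FIFO — oldest first]: 84 @ $8 + 292 @ $9 + 379 @ $12 + 144 @ $10 + 163 @ $14 = $11,570
Ending inventory: 197 @ $14 = $2,758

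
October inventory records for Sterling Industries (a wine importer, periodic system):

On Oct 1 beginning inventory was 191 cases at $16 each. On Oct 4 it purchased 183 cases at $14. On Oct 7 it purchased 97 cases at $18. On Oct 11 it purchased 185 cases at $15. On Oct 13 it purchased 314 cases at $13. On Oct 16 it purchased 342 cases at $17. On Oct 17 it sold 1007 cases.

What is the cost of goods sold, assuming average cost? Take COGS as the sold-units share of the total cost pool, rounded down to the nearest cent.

Oct 17, sell 1007: 1007/1312 × $20,035.00 → $15,377.47
Ending inventory (cost pool remaining) = $4,657.53
Check: goods available $20,035.00 = COGS $15,377.47 + ending $4,657.53

COGS = $15,377.47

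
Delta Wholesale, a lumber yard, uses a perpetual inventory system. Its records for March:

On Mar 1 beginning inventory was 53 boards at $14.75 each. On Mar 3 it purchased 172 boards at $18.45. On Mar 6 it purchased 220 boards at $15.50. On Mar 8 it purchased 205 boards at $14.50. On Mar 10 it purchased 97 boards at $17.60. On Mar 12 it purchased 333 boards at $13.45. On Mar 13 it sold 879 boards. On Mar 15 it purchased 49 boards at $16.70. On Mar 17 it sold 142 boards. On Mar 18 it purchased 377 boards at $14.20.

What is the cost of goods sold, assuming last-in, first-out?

COGS = $15,545.50

Mar 13, 879 sold [LIFO — newest first]: 333 @ $13.45 + 97 @ $17.60 + 205 @ $14.50 + 220 @ $15.50 + 24 @ $18.45 = $13,011.35
Mar 17, 142 sold [LIFO — newest first]: 49 @ $16.70 + 93 @ $18.45 = $2,534.15
Total COGS = $13,011.35 + $2,534.15 = $15,545.50
Ending inventory: 53 @ $14.75 + 55 @ $18.45 + 377 @ $14.20 = $7,149.90
Check: goods available $22,695.40 = COGS $15,545.50 + ending $7,149.90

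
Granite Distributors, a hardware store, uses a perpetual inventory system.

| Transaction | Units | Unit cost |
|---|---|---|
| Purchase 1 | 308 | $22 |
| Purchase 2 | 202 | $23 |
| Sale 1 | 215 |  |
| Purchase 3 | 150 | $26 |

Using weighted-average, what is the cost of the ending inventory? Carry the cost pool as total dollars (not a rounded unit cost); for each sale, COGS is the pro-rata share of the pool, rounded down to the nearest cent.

Ending inventory = $10,506.85

After Purchase 1: 308 on hand, pool $6,776.00 (≈ $22.0000 each)
After Purchase 2: 510 on hand, pool $11,422.00 (≈ $22.3961 each)
Sale 1, sell 215: 215/510 × $11,422.00 → $4,815.15
After Purchase 3: 445 on hand, pool $10,506.85 (≈ $23.6109 each)
Ending inventory (cost pool remaining) = $10,506.85
Check: goods available $15,322.00 = COGS $4,815.15 + ending $10,506.85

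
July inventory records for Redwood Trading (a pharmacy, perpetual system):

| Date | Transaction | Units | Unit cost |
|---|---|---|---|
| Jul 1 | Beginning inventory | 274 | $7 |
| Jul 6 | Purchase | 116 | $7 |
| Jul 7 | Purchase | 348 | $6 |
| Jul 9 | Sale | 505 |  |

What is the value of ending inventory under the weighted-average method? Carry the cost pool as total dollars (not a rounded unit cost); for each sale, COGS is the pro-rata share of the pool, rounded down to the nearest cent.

Ending inventory = $1,521.14

After Jul 1: 274 on hand, pool $1,918.00 (≈ $7.0000 each)
After Jul 6: 390 on hand, pool $2,730.00 (≈ $7.0000 each)
After Jul 7: 738 on hand, pool $4,818.00 (≈ $6.5285 each)
Jul 9, sell 505: 505/738 × $4,818.00 → $3,296.86
Ending inventory (cost pool remaining) = $1,521.14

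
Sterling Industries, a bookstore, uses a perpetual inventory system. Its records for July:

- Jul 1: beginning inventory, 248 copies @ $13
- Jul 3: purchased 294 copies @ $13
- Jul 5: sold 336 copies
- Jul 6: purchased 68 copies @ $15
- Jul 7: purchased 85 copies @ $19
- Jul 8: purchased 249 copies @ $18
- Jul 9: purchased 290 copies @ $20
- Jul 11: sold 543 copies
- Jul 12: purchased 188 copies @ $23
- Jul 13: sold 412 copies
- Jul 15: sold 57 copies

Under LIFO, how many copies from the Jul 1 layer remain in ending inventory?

Jul 5, 336 sold [LIFO — newest first]: 294 @ $13 + 42 @ $13 = $4,368
Jul 11, 543 sold [LIFO — newest first]: 290 @ $20 + 249 @ $18 + 4 @ $19 = $10,358
Jul 13, 412 sold [LIFO — newest first]: 188 @ $23 + 81 @ $19 + 68 @ $15 + 75 @ $13 = $7,858
Jul 15, 57 sold [LIFO — newest first]: 57 @ $13 = $741
Total COGS = $4,368 + $10,358 + $7,858 + $741 = $23,325
Ending inventory: 74 @ $13 = $962

74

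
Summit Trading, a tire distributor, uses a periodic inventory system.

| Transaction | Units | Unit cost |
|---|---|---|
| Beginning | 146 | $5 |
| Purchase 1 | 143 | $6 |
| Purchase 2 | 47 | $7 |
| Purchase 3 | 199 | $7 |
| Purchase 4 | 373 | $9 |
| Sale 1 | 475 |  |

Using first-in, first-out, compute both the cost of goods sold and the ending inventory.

Sale 1 (475) [FIFO — oldest first]: 146 @ $5 + 143 @ $6 + 47 @ $7 + 139 @ $7 = $2,890
Ending inventory: 60 @ $7 + 373 @ $9 = $3,777

COGS = $2,890; ending inventory = $3,777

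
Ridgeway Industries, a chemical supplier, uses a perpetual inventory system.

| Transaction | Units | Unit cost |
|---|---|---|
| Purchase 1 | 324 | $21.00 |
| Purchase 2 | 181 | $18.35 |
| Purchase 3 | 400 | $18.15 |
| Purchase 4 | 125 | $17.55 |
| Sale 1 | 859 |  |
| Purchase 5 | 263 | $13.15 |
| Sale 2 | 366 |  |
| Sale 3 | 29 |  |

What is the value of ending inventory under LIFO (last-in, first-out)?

Sale 1 (859) [LIFO — newest first]: 125 @ $17.55 + 400 @ $18.15 + 181 @ $18.35 + 153 @ $21.00 = $15,988.10
Sale 2 (366) [LIFO — newest first]: 263 @ $13.15 + 103 @ $21.00 = $5,621.45
Sale 3 (29) [LIFO — newest first]: 29 @ $21.00 = $609.00
Total COGS = $15,988.10 + $5,621.45 + $609.00 = $22,218.55
Ending inventory: 39 @ $21.00 = $819.00

Ending inventory = $819.00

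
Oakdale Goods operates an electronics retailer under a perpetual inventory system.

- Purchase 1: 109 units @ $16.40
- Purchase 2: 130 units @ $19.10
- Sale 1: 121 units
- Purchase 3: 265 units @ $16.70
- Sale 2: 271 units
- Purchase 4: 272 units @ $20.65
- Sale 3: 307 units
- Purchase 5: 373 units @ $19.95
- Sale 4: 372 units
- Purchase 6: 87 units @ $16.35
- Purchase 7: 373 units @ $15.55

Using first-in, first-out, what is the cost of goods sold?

COGS = $20,198.15

Sale 1 (121) [FIFO — oldest first]: 109 @ $16.40 + 12 @ $19.10 = $2,016.80
Sale 2 (271) [FIFO — oldest first]: 118 @ $19.10 + 153 @ $16.70 = $4,808.90
Sale 3 (307) [FIFO — oldest first]: 112 @ $16.70 + 195 @ $20.65 = $5,897.15
Sale 4 (372) [FIFO — oldest first]: 77 @ $20.65 + 295 @ $19.95 = $7,475.30
Total COGS = $2,016.80 + $4,808.90 + $5,897.15 + $7,475.30 = $20,198.15
Ending inventory: 78 @ $19.95 + 87 @ $16.35 + 373 @ $15.55 = $8,778.70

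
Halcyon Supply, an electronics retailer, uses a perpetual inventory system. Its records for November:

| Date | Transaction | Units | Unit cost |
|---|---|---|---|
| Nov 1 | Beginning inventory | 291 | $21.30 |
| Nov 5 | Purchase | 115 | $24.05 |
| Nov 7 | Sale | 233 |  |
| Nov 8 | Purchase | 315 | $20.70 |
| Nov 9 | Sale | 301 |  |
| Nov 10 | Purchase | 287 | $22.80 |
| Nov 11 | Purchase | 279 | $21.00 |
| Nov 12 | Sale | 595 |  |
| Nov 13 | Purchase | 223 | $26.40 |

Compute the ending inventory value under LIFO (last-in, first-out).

Nov 7, 233 sold [LIFO — newest first]: 115 @ $24.05 + 118 @ $21.30 = $5,279.15
Nov 9, 301 sold [LIFO — newest first]: 301 @ $20.70 = $6,230.70
Nov 12, 595 sold [LIFO — newest first]: 279 @ $21.00 + 287 @ $22.80 + 14 @ $20.70 + 15 @ $21.30 = $13,011.90
Total COGS = $5,279.15 + $6,230.70 + $13,011.90 = $24,521.75
Ending inventory: 158 @ $21.30 + 223 @ $26.40 = $9,252.60
Check: goods available $33,774.35 = COGS $24,521.75 + ending $9,252.60

Ending inventory = $9,252.60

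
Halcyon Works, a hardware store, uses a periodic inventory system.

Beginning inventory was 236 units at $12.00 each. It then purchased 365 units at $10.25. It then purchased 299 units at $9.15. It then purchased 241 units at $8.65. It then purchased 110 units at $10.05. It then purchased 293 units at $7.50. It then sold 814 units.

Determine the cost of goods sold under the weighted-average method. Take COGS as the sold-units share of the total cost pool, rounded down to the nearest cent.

Sale 1, sell 814: 814/1544 × $14,696.75 → $7,748.15
Ending inventory (cost pool remaining) = $6,948.60
Check: goods available $14,696.75 = COGS $7,748.15 + ending $6,948.60

COGS = $7,748.15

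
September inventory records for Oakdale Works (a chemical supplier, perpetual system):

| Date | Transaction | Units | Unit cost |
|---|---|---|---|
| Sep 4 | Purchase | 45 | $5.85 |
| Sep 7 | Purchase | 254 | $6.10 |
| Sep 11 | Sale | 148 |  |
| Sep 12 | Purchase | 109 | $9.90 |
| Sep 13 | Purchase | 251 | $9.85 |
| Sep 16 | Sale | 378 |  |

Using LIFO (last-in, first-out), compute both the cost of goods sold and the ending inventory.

COGS = $4,564.05; ending inventory = $800.05

Sep 11, 148 sold [LIFO — newest first]: 148 @ $6.10 = $902.80
Sep 16, 378 sold [LIFO — newest first]: 251 @ $9.85 + 109 @ $9.90 + 18 @ $6.10 = $3,661.25
Total COGS = $902.80 + $3,661.25 = $4,564.05
Ending inventory: 45 @ $5.85 + 88 @ $6.10 = $800.05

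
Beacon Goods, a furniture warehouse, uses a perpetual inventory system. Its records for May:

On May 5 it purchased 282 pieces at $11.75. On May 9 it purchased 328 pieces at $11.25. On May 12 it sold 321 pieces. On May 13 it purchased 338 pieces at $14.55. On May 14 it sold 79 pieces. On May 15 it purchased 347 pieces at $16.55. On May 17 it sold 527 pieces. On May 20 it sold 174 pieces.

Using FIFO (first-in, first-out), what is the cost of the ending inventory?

Ending inventory = $3,210.70

May 12, 321 sold [FIFO — oldest first]: 282 @ $11.75 + 39 @ $11.25 = $3,752.25
May 14, 79 sold [FIFO — oldest first]: 79 @ $11.25 = $888.75
May 17, 527 sold [FIFO — oldest first]: 210 @ $11.25 + 317 @ $14.55 = $6,974.85
May 20, 174 sold [FIFO — oldest first]: 21 @ $14.55 + 153 @ $16.55 = $2,837.70
Total COGS = $3,752.25 + $888.75 + $6,974.85 + $2,837.70 = $14,453.55
Ending inventory: 194 @ $16.55 = $3,210.70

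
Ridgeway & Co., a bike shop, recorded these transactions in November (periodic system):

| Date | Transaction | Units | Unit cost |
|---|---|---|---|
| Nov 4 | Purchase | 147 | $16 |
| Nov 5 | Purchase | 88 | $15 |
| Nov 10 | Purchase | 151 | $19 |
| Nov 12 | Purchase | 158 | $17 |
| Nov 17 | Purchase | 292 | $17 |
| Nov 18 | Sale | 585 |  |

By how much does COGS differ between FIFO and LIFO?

$291

FIFO COGS: 147 @ $16 + 88 @ $15 + 151 @ $19 + 158 @ $17 + 41 @ $17 = $9,924
LIFO COGS: 292 @ $17 + 158 @ $17 + 135 @ $19 = $10,215
Difference = |$9,924 − $10,215| = $291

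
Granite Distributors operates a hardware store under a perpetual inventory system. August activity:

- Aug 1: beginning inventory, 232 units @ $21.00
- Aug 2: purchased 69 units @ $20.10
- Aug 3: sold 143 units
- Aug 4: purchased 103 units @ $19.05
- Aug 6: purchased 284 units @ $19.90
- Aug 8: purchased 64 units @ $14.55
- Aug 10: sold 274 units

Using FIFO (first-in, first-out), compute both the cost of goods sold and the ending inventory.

Aug 3, 143 sold [FIFO — oldest first]: 143 @ $21.00 = $3,003.00
Aug 10, 274 sold [FIFO — oldest first]: 89 @ $21.00 + 69 @ $20.10 + 103 @ $19.05 + 13 @ $19.90 = $5,476.75
Total COGS = $3,003.00 + $5,476.75 = $8,479.75
Ending inventory: 271 @ $19.90 + 64 @ $14.55 = $6,324.10
Check: goods available $14,803.85 = COGS $8,479.75 + ending $6,324.10

COGS = $8,479.75; ending inventory = $6,324.10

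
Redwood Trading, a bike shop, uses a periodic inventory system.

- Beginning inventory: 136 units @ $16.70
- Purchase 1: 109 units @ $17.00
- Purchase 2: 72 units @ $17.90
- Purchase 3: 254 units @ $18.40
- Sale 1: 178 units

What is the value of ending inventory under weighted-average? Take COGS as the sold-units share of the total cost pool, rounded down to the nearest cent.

Ending inventory = $6,942.27

Sale 1, sell 178: 178/571 × $10,086.60 → $3,144.33
Ending inventory (cost pool remaining) = $6,942.27
Check: goods available $10,086.60 = COGS $3,144.33 + ending $6,942.27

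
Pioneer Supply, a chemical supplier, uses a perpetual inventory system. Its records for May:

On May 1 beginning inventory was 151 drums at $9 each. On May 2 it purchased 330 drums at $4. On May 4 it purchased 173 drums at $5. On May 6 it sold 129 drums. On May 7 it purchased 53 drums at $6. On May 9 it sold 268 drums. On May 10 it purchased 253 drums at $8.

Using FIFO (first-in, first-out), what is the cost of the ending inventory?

May 6, 129 sold [FIFO — oldest first]: 129 @ $9 = $1,161
May 9, 268 sold [FIFO — oldest first]: 22 @ $9 + 246 @ $4 = $1,182
Total COGS = $1,161 + $1,182 = $2,343
Ending inventory: 84 @ $4 + 173 @ $5 + 53 @ $6 + 253 @ $8 = $3,543

Ending inventory = $3,543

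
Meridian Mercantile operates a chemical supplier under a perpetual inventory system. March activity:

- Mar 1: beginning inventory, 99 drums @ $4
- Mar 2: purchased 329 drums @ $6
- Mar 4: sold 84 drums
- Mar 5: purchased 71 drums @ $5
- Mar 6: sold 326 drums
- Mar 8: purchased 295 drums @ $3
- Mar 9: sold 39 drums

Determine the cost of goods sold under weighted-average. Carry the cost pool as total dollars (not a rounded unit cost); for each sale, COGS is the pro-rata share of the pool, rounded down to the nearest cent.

COGS = $2,379.45

After Mar 1: 99 on hand, pool $396.00 (≈ $4.0000 each)
After Mar 2: 428 on hand, pool $2,370.00 (≈ $5.5374 each)
Mar 4, sell 84: 84/428 × $2,370.00 → $465.14
After Mar 5: 415 on hand, pool $2,259.86 (≈ $5.4454 each)
Mar 6, sell 326: 326/415 × $2,259.86 → $1,775.21
After Mar 8: 384 on hand, pool $1,369.65 (≈ $3.5668 each)
Mar 9, sell 39: 39/384 × $1,369.65 → $139.10
Total COGS = $465.14 + $1,775.21 + $139.10 = $2,379.45
Ending inventory (cost pool remaining) = $1,230.55
Check: goods available $3,610.00 = COGS $2,379.45 + ending $1,230.55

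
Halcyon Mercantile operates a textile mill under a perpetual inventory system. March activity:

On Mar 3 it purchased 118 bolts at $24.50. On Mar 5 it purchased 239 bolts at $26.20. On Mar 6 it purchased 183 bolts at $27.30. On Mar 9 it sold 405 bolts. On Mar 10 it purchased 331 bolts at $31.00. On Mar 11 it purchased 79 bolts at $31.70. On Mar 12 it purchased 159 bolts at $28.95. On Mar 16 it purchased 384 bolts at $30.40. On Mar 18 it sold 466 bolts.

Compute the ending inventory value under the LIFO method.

Mar 9, 405 sold [LIFO — newest first]: 183 @ $27.30 + 222 @ $26.20 = $10,812.30
Mar 18, 466 sold [LIFO — newest first]: 384 @ $30.40 + 82 @ $28.95 = $14,047.50
Total COGS = $10,812.30 + $14,047.50 = $24,859.80
Ending inventory: 118 @ $24.50 + 17 @ $26.20 + 331 @ $31.00 + 79 @ $31.70 + 77 @ $28.95 = $18,330.85

Ending inventory = $18,330.85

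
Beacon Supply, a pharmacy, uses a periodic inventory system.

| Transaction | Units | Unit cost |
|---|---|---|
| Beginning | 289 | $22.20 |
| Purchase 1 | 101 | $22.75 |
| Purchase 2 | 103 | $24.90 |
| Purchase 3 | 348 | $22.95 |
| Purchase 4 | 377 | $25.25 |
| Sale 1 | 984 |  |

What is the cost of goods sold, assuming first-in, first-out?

Sale 1 (984) [FIFO — oldest first]: 289 @ $22.20 + 101 @ $22.75 + 103 @ $24.90 + 348 @ $22.95 + 143 @ $25.25 = $22,875.60
Ending inventory: 234 @ $25.25 = $5,908.50

COGS = $22,875.60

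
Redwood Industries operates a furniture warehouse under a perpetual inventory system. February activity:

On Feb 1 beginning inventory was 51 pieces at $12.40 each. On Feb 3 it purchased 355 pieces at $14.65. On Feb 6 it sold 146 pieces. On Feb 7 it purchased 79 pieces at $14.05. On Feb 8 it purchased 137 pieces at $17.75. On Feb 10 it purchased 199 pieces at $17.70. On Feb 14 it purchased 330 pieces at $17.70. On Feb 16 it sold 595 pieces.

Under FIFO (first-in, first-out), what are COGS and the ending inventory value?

COGS = $11,481.15; ending inventory = $7,257.00

Feb 6, 146 sold [FIFO — oldest first]: 51 @ $12.40 + 95 @ $14.65 = $2,024.15
Feb 16, 595 sold [FIFO — oldest first]: 260 @ $14.65 + 79 @ $14.05 + 137 @ $17.75 + 119 @ $17.70 = $9,457.00
Total COGS = $2,024.15 + $9,457.00 = $11,481.15
Ending inventory: 80 @ $17.70 + 330 @ $17.70 = $7,257.00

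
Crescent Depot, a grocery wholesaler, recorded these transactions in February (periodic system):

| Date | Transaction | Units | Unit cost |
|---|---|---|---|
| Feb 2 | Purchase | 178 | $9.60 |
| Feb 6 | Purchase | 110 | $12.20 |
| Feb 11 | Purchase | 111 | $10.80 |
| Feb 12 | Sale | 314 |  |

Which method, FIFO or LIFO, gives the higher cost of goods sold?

FIFO COGS: 178 @ $9.60 + 110 @ $12.20 + 26 @ $10.80 = $3,331.60
LIFO COGS: 111 @ $10.80 + 110 @ $12.20 + 93 @ $9.60 = $3,433.60

LIFO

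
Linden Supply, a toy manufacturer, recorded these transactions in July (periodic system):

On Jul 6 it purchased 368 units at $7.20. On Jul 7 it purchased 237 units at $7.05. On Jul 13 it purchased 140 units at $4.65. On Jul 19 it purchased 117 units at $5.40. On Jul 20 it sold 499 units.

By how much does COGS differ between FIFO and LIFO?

FIFO COGS: 368 @ $7.20 + 131 @ $7.05 = $3,573.15
LIFO COGS: 117 @ $5.40 + 140 @ $4.65 + 237 @ $7.05 + 5 @ $7.20 = $2,989.65
Difference = |$3,573.15 − $2,989.65| = $583.50

$583.50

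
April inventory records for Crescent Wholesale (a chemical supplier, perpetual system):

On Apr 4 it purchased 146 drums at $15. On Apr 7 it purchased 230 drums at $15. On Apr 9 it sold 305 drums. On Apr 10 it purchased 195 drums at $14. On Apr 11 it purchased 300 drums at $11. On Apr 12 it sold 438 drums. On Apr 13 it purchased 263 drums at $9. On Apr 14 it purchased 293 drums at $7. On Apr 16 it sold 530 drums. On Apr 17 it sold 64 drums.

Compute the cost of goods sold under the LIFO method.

COGS = $14,757

Apr 9, 305 sold [LIFO — newest first]: 230 @ $15 + 75 @ $15 = $4,575
Apr 12, 438 sold [LIFO — newest first]: 300 @ $11 + 138 @ $14 = $5,232
Apr 16, 530 sold [LIFO — newest first]: 293 @ $7 + 237 @ $9 = $4,184
Apr 17, 64 sold [LIFO — newest first]: 26 @ $9 + 38 @ $14 = $766
Total COGS = $4,575 + $5,232 + $4,184 + $766 = $14,757
Ending inventory: 71 @ $15 + 19 @ $14 = $1,331
Check: goods available $16,088 = COGS $14,757 + ending $1,331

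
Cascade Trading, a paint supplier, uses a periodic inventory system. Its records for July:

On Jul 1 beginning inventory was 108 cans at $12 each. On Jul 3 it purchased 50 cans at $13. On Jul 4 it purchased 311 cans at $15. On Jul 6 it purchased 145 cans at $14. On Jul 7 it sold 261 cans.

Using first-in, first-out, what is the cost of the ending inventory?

Ending inventory = $5,150

Jul 7, 261 sold [FIFO — oldest first]: 108 @ $12 + 50 @ $13 + 103 @ $15 = $3,491
Ending inventory: 208 @ $15 + 145 @ $14 = $5,150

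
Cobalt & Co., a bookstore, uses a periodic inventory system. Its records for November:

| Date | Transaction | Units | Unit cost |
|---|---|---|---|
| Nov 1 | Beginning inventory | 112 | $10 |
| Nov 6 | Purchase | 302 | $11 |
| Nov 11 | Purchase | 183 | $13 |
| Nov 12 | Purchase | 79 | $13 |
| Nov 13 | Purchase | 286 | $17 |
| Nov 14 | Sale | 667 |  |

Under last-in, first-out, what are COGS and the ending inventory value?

Nov 14, 667 sold [LIFO — newest first]: 286 @ $17 + 79 @ $13 + 183 @ $13 + 119 @ $11 = $9,577
Ending inventory: 112 @ $10 + 183 @ $11 = $3,133
Check: goods available $12,710 = COGS $9,577 + ending $3,133

COGS = $9,577; ending inventory = $3,133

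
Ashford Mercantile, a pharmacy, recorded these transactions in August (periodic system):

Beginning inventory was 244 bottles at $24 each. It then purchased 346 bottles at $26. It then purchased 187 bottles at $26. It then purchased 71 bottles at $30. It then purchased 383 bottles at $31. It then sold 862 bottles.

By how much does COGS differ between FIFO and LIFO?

$2,333

FIFO COGS: 244 @ $24 + 346 @ $26 + 187 @ $26 + 71 @ $30 + 14 @ $31 = $22,278
LIFO COGS: 383 @ $31 + 71 @ $30 + 187 @ $26 + 221 @ $26 = $24,611
Difference = |$22,278 − $24,611| = $2,333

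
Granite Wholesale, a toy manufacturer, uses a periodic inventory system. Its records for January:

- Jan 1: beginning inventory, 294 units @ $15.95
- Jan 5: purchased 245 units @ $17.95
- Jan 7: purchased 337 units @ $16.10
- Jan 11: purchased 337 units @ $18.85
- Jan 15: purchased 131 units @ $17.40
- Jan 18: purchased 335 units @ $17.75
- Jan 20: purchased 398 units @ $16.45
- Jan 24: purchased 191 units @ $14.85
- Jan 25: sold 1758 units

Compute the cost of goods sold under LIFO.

COGS = $29,907.80

Jan 25, 1758 sold [LIFO — newest first]: 191 @ $14.85 + 398 @ $16.45 + 335 @ $17.75 + 131 @ $17.40 + 337 @ $18.85 + 337 @ $16.10 + 29 @ $17.95 = $29,907.80
Ending inventory: 294 @ $15.95 + 216 @ $17.95 = $8,566.50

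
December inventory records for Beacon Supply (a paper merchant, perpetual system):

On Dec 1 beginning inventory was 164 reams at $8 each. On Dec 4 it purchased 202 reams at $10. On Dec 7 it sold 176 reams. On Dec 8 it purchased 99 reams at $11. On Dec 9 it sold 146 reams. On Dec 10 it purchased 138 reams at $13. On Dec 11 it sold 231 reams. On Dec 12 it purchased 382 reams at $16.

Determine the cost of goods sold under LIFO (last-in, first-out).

COGS = $5,815

Dec 7, 176 sold [LIFO — newest first]: 176 @ $10 = $1,760
Dec 9, 146 sold [LIFO — newest first]: 99 @ $11 + 26 @ $10 + 21 @ $8 = $1,517
Dec 11, 231 sold [LIFO — newest first]: 138 @ $13 + 93 @ $8 = $2,538
Total COGS = $1,760 + $1,517 + $2,538 = $5,815
Ending inventory: 50 @ $8 + 382 @ $16 = $6,512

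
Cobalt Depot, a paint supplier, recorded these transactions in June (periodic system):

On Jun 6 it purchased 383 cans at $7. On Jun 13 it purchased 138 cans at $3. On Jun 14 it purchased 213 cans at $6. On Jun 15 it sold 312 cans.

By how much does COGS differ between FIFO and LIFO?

$609

FIFO COGS: 312 @ $7 = $2,184
LIFO COGS: 213 @ $6 + 99 @ $3 = $1,575
Difference = |$2,184 − $1,575| = $609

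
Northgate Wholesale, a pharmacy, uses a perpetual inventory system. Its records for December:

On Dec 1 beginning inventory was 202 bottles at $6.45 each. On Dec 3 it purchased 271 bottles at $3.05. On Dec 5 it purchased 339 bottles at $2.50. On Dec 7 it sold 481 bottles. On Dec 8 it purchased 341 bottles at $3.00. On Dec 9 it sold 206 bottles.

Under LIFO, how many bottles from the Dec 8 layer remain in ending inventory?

135

Dec 7, 481 sold [LIFO — newest first]: 339 @ $2.50 + 142 @ $3.05 = $1,280.60
Dec 9, 206 sold [LIFO — newest first]: 206 @ $3.00 = $618.00
Total COGS = $1,280.60 + $618.00 = $1,898.60
Ending inventory: 202 @ $6.45 + 129 @ $3.05 + 135 @ $3.00 = $2,101.35
Check: goods available $3,999.95 = COGS $1,898.60 + ending $2,101.35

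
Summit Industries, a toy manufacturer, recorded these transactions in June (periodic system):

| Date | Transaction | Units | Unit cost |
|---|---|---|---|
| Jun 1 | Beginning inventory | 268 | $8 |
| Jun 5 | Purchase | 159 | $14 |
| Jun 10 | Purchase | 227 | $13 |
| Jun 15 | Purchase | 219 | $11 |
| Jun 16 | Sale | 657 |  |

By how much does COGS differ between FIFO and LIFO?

FIFO COGS: 268 @ $8 + 159 @ $14 + 227 @ $13 + 3 @ $11 = $7,354
LIFO COGS: 219 @ $11 + 227 @ $13 + 159 @ $14 + 52 @ $8 = $8,002
Difference = |$7,354 − $8,002| = $648

$648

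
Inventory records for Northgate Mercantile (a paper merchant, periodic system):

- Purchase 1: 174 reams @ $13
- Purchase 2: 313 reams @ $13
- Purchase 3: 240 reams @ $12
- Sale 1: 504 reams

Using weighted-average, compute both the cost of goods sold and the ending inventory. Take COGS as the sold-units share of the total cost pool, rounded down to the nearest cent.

COGS = $6,385.61; ending inventory = $2,825.39

Sale 1, sell 504: 504/727 × $9,211.00 → $6,385.61
Ending inventory (cost pool remaining) = $2,825.39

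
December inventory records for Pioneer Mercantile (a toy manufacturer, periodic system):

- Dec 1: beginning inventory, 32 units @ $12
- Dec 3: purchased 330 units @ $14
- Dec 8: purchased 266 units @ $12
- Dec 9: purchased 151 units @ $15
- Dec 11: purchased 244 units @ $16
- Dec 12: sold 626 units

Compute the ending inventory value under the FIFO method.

Dec 12, 626 sold [FIFO — oldest first]: 32 @ $12 + 330 @ $14 + 264 @ $12 = $8,172
Ending inventory: 2 @ $12 + 151 @ $15 + 244 @ $16 = $6,193

Ending inventory = $6,193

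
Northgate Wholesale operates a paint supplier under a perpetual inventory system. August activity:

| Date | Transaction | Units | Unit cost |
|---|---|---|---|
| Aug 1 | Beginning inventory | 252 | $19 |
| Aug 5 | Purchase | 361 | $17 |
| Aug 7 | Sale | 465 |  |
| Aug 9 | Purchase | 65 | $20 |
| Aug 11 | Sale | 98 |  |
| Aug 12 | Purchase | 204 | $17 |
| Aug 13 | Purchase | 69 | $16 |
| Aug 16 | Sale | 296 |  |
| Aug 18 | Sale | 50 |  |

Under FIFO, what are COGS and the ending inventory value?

COGS = $16,125; ending inventory = $672

Aug 7, 465 sold [FIFO — oldest first]: 252 @ $19 + 213 @ $17 = $8,409
Aug 11, 98 sold [FIFO — oldest first]: 98 @ $17 = $1,666
Aug 16, 296 sold [FIFO — oldest first]: 50 @ $17 + 65 @ $20 + 181 @ $17 = $5,227
Aug 18, 50 sold [FIFO — oldest first]: 23 @ $17 + 27 @ $16 = $823
Total COGS = $8,409 + $1,666 + $5,227 + $823 = $16,125
Ending inventory: 42 @ $16 = $672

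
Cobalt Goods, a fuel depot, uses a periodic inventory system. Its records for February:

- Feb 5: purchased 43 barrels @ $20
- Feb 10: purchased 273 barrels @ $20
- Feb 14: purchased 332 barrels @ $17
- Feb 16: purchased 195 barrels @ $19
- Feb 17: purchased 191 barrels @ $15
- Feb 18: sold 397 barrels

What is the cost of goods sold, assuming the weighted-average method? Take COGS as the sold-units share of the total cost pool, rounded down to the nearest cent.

COGS = $7,116.05

Feb 18, sell 397: 397/1034 × $18,534.00 → $7,116.05
Ending inventory (cost pool remaining) = $11,417.95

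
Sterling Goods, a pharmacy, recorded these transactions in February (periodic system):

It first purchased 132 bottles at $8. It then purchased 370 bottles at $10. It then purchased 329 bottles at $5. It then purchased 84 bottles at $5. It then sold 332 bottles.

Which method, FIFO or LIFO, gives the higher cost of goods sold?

FIFO COGS: 132 @ $8 + 200 @ $10 = $3,056
LIFO COGS: 84 @ $5 + 248 @ $5 = $1,660

FIFO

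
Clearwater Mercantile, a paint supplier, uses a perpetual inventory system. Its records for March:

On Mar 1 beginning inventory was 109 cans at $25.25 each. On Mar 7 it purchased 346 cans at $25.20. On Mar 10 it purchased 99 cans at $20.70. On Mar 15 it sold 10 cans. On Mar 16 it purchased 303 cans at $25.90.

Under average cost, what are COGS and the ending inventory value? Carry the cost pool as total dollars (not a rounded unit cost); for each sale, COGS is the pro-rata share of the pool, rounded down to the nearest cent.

After Mar 1: 109 on hand, pool $2,752.25 (≈ $25.2500 each)
After Mar 7: 455 on hand, pool $11,471.45 (≈ $25.2120 each)
After Mar 10: 554 on hand, pool $13,520.75 (≈ $24.4057 each)
Mar 15, sell 10: 10/554 × $13,520.75 → $244.05
After Mar 16: 847 on hand, pool $21,124.40 (≈ $24.9403 each)
Ending inventory (cost pool remaining) = $21,124.40

COGS = $244.05; ending inventory = $21,124.40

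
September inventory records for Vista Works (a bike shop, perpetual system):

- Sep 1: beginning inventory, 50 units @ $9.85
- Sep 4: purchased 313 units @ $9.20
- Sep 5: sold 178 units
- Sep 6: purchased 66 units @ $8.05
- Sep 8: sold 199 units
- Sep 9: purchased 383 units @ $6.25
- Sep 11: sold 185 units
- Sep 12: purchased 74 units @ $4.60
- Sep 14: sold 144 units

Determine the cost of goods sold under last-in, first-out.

Sep 5, 178 sold [LIFO — newest first]: 178 @ $9.20 = $1,637.60
Sep 8, 199 sold [LIFO — newest first]: 66 @ $8.05 + 133 @ $9.20 = $1,754.90
Sep 11, 185 sold [LIFO — newest first]: 185 @ $6.25 = $1,156.25
Sep 14, 144 sold [LIFO — newest first]: 74 @ $4.60 + 70 @ $6.25 = $777.90
Total COGS = $1,637.60 + $1,754.90 + $1,156.25 + $777.90 = $5,326.65
Ending inventory: 50 @ $9.85 + 2 @ $9.20 + 128 @ $6.25 = $1,310.90
Check: goods available $6,637.55 = COGS $5,326.65 + ending $1,310.90

COGS = $5,326.65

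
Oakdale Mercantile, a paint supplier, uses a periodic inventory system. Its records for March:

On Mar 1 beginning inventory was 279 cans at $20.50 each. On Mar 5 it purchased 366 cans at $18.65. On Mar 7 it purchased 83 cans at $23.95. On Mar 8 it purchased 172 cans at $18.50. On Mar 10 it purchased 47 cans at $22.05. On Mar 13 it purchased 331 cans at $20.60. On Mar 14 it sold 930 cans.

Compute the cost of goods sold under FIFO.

COGS = $18,376.75

Mar 14, 930 sold [FIFO — oldest first]: 279 @ $20.50 + 366 @ $18.65 + 83 @ $23.95 + 172 @ $18.50 + 30 @ $22.05 = $18,376.75
Ending inventory: 17 @ $22.05 + 331 @ $20.60 = $7,193.45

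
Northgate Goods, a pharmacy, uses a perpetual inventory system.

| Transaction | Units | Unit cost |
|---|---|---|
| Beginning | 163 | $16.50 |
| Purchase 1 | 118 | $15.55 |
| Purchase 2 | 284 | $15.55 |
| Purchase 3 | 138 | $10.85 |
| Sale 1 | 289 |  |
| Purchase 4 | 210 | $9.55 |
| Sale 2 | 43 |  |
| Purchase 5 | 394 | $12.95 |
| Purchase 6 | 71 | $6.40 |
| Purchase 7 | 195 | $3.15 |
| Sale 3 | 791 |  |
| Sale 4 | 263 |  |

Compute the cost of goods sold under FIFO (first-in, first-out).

COGS = $18,025.30

Sale 1 (289) [FIFO — oldest first]: 163 @ $16.50 + 118 @ $15.55 + 8 @ $15.55 = $4,648.80
Sale 2 (43) [FIFO — oldest first]: 43 @ $15.55 = $668.65
Sale 3 (791) [FIFO — oldest first]: 233 @ $15.55 + 138 @ $10.85 + 210 @ $9.55 + 210 @ $12.95 = $9,845.45
Sale 4 (263) [FIFO — oldest first]: 184 @ $12.95 + 71 @ $6.40 + 8 @ $3.15 = $2,862.40
Total COGS = $4,648.80 + $668.65 + $9,845.45 + $2,862.40 = $18,025.30
Ending inventory: 187 @ $3.15 = $589.05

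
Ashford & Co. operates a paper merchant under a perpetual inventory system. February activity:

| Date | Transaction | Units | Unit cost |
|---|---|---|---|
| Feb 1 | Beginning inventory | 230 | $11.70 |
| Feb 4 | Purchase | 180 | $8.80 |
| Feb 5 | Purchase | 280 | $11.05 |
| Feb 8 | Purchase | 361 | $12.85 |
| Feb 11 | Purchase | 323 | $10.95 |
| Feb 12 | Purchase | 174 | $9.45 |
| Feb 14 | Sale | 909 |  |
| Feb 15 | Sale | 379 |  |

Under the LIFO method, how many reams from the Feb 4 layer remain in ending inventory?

30

Feb 14, 909 sold [LIFO — newest first]: 174 @ $9.45 + 323 @ $10.95 + 361 @ $12.85 + 51 @ $11.05 = $10,383.55
Feb 15, 379 sold [LIFO — newest first]: 229 @ $11.05 + 150 @ $8.80 = $3,850.45
Total COGS = $10,383.55 + $3,850.45 = $14,234.00
Ending inventory: 230 @ $11.70 + 30 @ $8.80 = $2,955.00
Check: goods available $17,189.00 = COGS $14,234.00 + ending $2,955.00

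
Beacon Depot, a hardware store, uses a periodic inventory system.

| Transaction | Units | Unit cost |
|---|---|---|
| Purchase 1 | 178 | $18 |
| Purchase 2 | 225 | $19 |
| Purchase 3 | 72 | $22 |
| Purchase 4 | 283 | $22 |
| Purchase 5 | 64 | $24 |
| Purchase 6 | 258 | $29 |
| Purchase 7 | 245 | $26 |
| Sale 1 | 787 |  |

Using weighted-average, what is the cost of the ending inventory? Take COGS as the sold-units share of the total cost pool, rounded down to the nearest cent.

Ending inventory = $12,456.02

Sale 1, sell 787: 787/1325 × $30,677.00 → $18,220.98
Ending inventory (cost pool remaining) = $12,456.02
Check: goods available $30,677.00 = COGS $18,220.98 + ending $12,456.02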